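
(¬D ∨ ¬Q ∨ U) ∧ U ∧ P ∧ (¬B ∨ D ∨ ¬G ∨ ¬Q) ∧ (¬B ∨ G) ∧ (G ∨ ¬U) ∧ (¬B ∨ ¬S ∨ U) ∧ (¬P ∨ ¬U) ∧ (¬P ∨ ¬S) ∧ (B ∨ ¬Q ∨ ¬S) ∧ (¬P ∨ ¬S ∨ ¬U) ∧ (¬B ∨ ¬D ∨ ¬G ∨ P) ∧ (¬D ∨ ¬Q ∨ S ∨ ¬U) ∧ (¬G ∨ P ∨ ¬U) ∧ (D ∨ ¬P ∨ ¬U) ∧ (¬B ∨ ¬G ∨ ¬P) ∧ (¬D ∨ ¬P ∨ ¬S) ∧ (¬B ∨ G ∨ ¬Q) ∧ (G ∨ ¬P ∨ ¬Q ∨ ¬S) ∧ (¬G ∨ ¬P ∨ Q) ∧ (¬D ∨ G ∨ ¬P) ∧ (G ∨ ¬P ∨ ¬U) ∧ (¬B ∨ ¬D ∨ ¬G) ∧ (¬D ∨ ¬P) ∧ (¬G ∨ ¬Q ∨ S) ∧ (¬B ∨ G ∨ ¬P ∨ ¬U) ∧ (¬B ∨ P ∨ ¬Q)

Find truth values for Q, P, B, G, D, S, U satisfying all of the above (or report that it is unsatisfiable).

Case P = True:
  (U) forces U = True.
  Clause (¬P ∨ ¬U) is falsified — contradiction.
Case P = False:
  Clause (P) is falsified — contradiction.
Both cases fail, so the formula is unsatisfiable.

No satisfying assignment exists.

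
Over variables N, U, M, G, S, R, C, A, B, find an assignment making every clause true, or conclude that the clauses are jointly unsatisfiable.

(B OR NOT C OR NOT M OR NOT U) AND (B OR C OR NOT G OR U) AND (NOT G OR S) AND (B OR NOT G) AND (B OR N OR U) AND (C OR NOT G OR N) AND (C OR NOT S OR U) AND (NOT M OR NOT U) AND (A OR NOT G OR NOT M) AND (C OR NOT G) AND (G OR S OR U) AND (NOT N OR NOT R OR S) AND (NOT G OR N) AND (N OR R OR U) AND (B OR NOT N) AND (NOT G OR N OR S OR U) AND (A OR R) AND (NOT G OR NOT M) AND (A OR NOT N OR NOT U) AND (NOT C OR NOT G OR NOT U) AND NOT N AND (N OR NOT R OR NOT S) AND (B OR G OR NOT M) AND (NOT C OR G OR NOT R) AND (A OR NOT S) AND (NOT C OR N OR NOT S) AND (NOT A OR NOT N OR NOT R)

N: False, U: True, M: False, G: False, S: False, R: True, C: False, A: True, B: False

Unit clause (NOT N) forces N = False.
In (NOT G OR N) only NOT G is left, so G = False.
Try U = False:
  (B OR N OR U) forces B = True.
  (G OR S OR U) forces S = True.
  (C OR NOT S OR U) forces C = True.
  clause (NOT C OR N OR NOT S) is falsified — backtrack.
So U = True.
  then (NOT M OR NOT U) forces M = False.
Set S = False.
Set R = True.
  then (NOT C OR G OR NOT R) forces C = False.
Set A = True.
Set B = False.
All clauses satisfied.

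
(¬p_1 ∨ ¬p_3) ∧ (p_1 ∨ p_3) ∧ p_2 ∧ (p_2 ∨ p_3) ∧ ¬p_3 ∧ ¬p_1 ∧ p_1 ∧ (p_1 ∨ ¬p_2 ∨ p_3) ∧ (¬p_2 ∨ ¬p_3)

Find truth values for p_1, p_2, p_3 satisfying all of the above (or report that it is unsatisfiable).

Unsatisfiable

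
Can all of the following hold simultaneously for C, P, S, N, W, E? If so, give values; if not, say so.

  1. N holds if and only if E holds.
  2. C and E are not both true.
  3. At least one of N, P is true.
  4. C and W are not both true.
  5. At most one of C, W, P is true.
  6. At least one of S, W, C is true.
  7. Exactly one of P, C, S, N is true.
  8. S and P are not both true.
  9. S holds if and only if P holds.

C = False; P = False; S = False; N = True; W = True; E = True

  (1) N=T, E=T — same ✓
  (2) C=F, E=T — not both ✓
  (3) {N, P}: 1 true — at least one ✓
  (4) C=F, W=T — not both ✓
  (5) {C, W, P}: 1 true — at most one ✓
  (6) {S, W, C}: 1 true — at least one ✓
  (7) {P, C, S, N}: 1 true — exactly one ✓
  (8) S=F, P=F — not both ✓
  (9) S=F, P=F — same ✓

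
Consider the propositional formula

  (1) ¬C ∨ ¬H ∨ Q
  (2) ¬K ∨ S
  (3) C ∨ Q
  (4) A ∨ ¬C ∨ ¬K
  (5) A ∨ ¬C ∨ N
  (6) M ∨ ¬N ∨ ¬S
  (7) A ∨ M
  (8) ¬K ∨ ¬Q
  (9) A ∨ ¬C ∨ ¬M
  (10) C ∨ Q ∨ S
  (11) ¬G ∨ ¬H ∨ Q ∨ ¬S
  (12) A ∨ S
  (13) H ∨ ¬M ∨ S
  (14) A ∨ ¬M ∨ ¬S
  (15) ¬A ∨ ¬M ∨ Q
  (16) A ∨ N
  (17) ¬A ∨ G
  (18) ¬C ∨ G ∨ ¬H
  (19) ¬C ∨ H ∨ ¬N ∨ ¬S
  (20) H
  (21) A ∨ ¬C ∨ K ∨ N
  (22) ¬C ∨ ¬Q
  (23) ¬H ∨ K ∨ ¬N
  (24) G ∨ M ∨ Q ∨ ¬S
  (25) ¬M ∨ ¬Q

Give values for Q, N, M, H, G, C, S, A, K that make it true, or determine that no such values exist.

Unit clause (H) forces H = True.
Set Q = True.
  then (¬K ∨ ¬Q) forces K = False.
  then (¬C ∨ ¬Q) forces C = False.
  then (¬H ∨ K ∨ ¬N) forces N = False.
  then (¬M ∨ ¬Q) forces M = False.
  then (A ∨ M) forces A = True.
  then (¬A ∨ G) forces G = True.
Set S = False.
All clauses satisfied.

Q: True, N: False, M: False, H: True, G: True, C: False, S: False, A: True, K: False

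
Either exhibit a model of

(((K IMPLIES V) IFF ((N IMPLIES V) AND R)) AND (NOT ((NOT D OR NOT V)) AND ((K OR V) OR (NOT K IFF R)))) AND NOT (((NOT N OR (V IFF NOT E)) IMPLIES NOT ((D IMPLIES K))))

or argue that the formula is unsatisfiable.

K=T, V=T, D=T, E=F, R=T, N=F

  ((K IMPLIES V) IFF ((N IMPLIES V) AND R)) AND (NOT ((NOT D OR NOT V)) AND ((K OR V) OR (NOT K IFF R))) = True
    (K IMPLIES V) IFF ((N IMPLIES V) AND R) = True
      K IMPLIES V = True
      (N IMPLIES V) AND R = True
        N IMPLIES V = True
    NOT ((NOT D OR NOT V)) AND ((K OR V) OR (NOT K IFF R)) = True
      NOT ((NOT D OR NOT V)) = True
        NOT D OR NOT V = False
          NOT D = False
          NOT V = False
      (K OR V) OR (NOT K IFF R) = True
        K OR V = True
        NOT K IFF R = False
          NOT K = False
  NOT (((NOT N OR (V IFF NOT E)) IMPLIES NOT ((D IMPLIES K)))) = True
    (NOT N OR (V IFF NOT E)) IMPLIES NOT ((D IMPLIES K)) = False
      NOT N OR (V IFF NOT E) = True
        NOT N = True
        V IFF NOT E = True
          NOT E = True
      NOT ((D IMPLIES K)) = False
        D IMPLIES K = True
Both conjuncts True, so the formula holds.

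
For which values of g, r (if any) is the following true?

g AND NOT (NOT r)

g = True, r = True

  NOT (NOT r) = True
    NOT r = False
Both conjuncts True, so the formula holds.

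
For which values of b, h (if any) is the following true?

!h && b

b=T, h=F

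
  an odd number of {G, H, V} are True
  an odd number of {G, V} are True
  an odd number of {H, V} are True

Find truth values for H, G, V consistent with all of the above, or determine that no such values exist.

H=F, G=F, V=T

{G, H, V}: 1 true → odd ✓
{G, V}: 1 true → odd ✓
{H, V}: 1 true → odd ✓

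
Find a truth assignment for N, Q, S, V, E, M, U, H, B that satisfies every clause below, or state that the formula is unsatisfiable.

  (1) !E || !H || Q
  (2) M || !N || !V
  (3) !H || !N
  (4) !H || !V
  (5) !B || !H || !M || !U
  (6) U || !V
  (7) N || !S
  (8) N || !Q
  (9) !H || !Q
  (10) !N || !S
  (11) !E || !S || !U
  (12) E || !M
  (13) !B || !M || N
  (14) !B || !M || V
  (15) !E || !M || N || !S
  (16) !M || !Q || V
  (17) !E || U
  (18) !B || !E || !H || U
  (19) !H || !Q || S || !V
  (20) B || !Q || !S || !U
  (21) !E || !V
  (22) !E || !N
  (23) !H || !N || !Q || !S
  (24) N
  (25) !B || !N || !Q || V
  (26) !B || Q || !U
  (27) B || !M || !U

N: True; Q: True; S: False; V: False; E: False; M: False; U: True; H: False; B: False

Unit clause (N) forces N = True.
In (!H || !N) only !H is left, so H = False.
In (!N || !S) only !S is left, so S = False.
In (!E || !N) only !E is left, so E = False.
In (E || !M) only !M is left, so M = False.
In (M || !N || !V) only !V is left, so V = False.
Set Q = True.
  then (!B || !N || !Q || V) forces B = False.
Set U = True.
All clauses satisfied.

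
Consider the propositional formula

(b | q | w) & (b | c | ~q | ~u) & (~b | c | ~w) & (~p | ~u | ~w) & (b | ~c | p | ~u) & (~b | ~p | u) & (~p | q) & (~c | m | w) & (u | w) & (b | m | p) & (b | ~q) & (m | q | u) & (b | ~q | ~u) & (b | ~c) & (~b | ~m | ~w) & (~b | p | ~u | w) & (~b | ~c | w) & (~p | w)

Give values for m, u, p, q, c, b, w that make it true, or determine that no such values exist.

Set m = True.
Set u = True.
Set p = False.
Try q = True:
  (b | ~q) forces b = True.
  (~b | ~m | ~w) forces w = False.
  clause (~b | p | ~u | w) is falsified — backtrack.
So q = False.
Try c = True:
  (b | ~c | p | ~u) forces b = True.
  (~b | ~m | ~w) forces w = False.
  clause (~b | p | ~u | w) is falsified — backtrack.
So c = False.
Set b = False.
  then (b | q | w) forces w = True.
All clauses satisfied.

m: True, u: True, p: False, q: False, c: False, b: False, w: True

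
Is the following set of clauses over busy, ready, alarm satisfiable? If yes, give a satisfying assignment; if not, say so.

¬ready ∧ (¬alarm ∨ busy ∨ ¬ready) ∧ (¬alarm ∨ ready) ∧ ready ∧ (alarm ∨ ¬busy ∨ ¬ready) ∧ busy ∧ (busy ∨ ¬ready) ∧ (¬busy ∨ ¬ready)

Case ready = True:
  Clause (¬ready) is falsified — contradiction.
Case ready = False:
  Clause (ready) is falsified — contradiction.
Both cases fail, so the formula is unsatisfiable.

No satisfying assignment exists.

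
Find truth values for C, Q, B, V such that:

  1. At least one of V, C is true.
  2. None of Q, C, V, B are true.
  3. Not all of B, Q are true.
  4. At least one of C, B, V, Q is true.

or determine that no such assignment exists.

Case C = True:
  Constraint (2) is violated (C=T) — contradiction.
Case C = False:
  (1) with C=F forces V = True.
  Constraint (2) is violated (V=T) — contradiction.
Both cases fail — unsatisfiable.

No satisfying assignment exists.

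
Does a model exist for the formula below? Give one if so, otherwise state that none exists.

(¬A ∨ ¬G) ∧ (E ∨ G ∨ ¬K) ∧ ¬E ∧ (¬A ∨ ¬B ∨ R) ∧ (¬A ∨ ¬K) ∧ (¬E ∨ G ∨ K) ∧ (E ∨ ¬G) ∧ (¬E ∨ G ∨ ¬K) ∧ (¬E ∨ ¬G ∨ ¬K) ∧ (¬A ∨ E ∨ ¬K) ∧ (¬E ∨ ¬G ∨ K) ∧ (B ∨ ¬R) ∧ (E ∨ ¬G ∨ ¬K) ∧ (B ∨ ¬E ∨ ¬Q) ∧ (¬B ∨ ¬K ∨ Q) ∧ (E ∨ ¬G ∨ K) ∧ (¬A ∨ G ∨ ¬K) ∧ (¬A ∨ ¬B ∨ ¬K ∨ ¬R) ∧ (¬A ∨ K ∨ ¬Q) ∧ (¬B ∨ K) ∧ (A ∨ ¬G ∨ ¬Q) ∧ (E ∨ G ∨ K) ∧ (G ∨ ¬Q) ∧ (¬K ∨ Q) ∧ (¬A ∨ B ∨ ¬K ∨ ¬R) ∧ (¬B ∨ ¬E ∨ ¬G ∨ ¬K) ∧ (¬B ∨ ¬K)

Case E = True:
  Clause (¬E) is falsified — contradiction.
Case E = False:
  (E ∨ ¬G) forces G = False.
  (E ∨ G ∨ ¬K) forces K = False.
  Clause (E ∨ G ∨ K) is falsified — contradiction.
Both cases fail, so the formula is unsatisfiable.

No satisfying assignment exists.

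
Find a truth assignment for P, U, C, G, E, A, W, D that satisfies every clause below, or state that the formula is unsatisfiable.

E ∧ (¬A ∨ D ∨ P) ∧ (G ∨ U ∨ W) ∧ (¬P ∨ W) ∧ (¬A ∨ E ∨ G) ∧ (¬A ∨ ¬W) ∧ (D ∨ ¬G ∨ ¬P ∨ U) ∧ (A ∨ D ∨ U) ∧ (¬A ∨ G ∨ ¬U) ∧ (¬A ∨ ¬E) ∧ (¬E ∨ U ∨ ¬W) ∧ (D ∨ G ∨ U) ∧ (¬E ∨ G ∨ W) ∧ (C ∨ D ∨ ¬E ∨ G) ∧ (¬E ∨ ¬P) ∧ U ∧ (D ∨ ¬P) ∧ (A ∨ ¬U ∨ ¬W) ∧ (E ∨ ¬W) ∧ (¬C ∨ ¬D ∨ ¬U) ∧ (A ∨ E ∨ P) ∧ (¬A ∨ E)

Unit clause (E) forces E = True.
In (¬A ∨ ¬E) only ¬A is left, so A = False.
In (¬E ∨ ¬P) only ¬P is left, so P = False.
Unit clause (U) forces U = True.
In (A ∨ ¬U ∨ ¬W) only ¬W is left, so W = False.
In (¬E ∨ G ∨ W) only G is left, so G = True.
Set C = False.
Set D = False.
All clauses satisfied.

P: False; U: True; C: False; G: True; E: True; A: False; W: False; D: False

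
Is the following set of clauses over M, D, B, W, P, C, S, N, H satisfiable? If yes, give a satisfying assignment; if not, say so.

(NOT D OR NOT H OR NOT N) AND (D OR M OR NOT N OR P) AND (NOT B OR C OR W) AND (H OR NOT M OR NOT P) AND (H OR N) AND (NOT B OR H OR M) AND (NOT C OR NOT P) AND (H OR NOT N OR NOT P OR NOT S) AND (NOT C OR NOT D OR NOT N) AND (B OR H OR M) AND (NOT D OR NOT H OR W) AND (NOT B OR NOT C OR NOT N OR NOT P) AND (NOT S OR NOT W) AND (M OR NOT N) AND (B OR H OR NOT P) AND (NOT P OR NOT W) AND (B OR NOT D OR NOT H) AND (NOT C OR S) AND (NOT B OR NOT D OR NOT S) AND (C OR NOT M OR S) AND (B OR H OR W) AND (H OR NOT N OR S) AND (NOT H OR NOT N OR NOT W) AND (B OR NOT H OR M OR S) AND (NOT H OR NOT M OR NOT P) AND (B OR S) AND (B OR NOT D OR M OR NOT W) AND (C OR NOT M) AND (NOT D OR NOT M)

Set M = True.
  then (C OR NOT M) forces C = True.
  then (NOT D OR NOT M) forces D = False.
  then (NOT C OR NOT P) forces P = False.
  then (NOT C OR S) forces S = True.
  then (NOT S OR NOT W) forces W = False.
Set B = False.
  then (B OR H OR W) forces H = True.
Set N = True.
All clauses satisfied.

M = True, D = False, B = False, W = False, P = False, C = True, S = True, N = True, H = True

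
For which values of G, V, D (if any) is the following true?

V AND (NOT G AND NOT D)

G = False, V = True, D = False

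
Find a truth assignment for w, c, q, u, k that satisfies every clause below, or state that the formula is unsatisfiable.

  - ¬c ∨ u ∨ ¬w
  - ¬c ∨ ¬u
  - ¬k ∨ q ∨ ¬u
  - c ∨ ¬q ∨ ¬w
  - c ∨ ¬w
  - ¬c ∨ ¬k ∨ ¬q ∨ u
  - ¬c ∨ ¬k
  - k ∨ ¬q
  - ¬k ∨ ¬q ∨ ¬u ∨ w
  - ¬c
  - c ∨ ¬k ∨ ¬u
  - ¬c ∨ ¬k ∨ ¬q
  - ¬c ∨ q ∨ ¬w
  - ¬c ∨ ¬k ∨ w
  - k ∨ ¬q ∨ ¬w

w = False; c = False; q = False; u = False; k = False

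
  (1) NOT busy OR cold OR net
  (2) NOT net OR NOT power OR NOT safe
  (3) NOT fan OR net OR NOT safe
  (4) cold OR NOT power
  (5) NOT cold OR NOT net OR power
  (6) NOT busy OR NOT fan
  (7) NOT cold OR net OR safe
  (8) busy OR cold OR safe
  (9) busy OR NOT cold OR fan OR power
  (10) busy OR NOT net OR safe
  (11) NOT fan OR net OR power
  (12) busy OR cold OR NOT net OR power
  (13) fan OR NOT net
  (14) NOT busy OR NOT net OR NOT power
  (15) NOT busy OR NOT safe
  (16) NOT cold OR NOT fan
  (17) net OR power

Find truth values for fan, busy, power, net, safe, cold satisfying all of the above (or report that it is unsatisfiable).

Set fan = False.
  then (fan OR NOT net) forces net = False.
  then (net OR power) forces power = True.
  then (cold OR NOT power) forces cold = True.
  then (NOT cold OR net OR safe) forces safe = True.
  then (NOT busy OR NOT safe) forces busy = False.
All clauses satisfied.

fan = False, busy = False, power = True, net = False, safe = True, cold = True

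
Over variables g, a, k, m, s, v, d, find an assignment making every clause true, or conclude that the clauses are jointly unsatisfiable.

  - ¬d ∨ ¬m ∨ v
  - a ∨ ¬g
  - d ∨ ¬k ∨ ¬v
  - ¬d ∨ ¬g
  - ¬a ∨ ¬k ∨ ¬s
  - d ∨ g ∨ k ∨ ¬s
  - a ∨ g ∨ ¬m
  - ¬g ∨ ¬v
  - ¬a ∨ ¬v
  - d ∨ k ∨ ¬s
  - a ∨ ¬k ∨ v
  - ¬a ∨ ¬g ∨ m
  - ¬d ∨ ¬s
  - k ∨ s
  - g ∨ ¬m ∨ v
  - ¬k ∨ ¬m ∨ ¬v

g = False; a = True; k = True; m = False; s = False; v = False; d = True

Set g = False.
Set a = True.
  then (¬a ∨ ¬v) forces v = False.
  then (g ∨ ¬m ∨ v) forces m = False.
Try k = False:
  (k ∨ s) forces s = True.
  (d ∨ g ∨ k ∨ ¬s) forces d = True.
  clause (¬d ∨ ¬s) is falsified — backtrack.
So k = True.
  then (¬a ∨ ¬k ∨ ¬s) forces s = False.
Set d = True.
All clauses satisfied.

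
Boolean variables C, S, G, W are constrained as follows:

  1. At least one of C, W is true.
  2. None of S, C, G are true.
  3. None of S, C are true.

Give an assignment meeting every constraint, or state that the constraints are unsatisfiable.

C = False, S = False, G = False, W = True

  (1) {C, W}: 1 true — at least one ✓
  (2) {S, C, G}: 0 true — none ✓
  (3) {S, C}: 0 true — none ✓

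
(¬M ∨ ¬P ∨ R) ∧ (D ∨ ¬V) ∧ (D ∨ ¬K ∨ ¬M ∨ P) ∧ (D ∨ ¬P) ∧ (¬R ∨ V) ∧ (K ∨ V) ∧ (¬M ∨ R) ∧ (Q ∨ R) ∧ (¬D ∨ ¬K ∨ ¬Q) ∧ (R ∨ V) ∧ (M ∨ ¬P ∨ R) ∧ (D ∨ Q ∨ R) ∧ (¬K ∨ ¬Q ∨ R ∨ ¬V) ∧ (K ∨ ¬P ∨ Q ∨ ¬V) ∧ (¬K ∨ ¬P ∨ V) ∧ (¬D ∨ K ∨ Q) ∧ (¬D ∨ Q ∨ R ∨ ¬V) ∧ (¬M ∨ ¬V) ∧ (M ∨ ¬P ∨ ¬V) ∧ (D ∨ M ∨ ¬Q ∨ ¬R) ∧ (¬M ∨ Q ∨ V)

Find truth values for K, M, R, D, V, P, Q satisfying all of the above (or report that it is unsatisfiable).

Set K = False.
  then (K ∨ V) forces V = True.
  then (¬M ∨ ¬V) forces M = False.
  then (M ∨ ¬P ∨ ¬V) forces P = False.
  then (D ∨ ¬V) forces D = True.
  then (¬D ∨ K ∨ Q) forces Q = True.
Set R = True.
All clauses satisfied.

K = False, M = False, R = True, D = True, V = True, P = False, Q = True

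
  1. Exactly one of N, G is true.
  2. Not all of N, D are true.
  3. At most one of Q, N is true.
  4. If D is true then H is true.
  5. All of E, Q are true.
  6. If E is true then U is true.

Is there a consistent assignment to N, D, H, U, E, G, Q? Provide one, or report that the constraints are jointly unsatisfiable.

N=F; D=T; H=T; U=T; E=T; G=T; Q=T

  (1) {N, G}: 1 true — exactly one ✓
  (2) {N, D}: 1/2 true — not all ✓
  (3) {Q, N}: 1 true — at most one ✓
  (4) D=T ⇒ H: T ✓
  (5) {E, Q}: all 2 true ✓
  (6) E=T ⇒ U: T ✓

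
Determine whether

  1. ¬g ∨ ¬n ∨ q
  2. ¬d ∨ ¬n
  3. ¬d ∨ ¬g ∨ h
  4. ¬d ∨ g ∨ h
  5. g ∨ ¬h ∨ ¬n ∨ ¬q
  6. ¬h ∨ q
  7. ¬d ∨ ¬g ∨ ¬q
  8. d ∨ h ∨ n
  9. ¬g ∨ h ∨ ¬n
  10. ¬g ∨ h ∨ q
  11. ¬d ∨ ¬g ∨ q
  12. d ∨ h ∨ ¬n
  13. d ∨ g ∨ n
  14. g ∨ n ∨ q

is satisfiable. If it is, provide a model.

q = True; n = False; h = True; d = True; g = False

Try q = False:
  (¬h ∨ q) forces h = False.
  (¬g ∨ h ∨ q) forces g = False.
  (¬d ∨ g ∨ h) forces d = False.
  (d ∨ h ∨ n) forces n = True.
  clause (d ∨ h ∨ ¬n) is falsified — backtrack.
So q = True.
Set n = False.
Set h = True.
Set d = True.
  then (¬d ∨ ¬g ∨ ¬q) forces g = False.
All clauses satisfied.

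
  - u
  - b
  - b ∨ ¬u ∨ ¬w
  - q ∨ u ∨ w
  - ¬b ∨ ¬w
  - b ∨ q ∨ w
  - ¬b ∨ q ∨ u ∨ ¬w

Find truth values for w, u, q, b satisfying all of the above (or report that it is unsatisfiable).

Unit clause (u) forces u = True.
Unit clause (b) forces b = True.
In (¬b ∨ ¬w) only ¬w is left, so w = False.
Set q = False.
Check each clause:
  (u): u holds.
  (b): b holds.
  (b ∨ ¬u ∨ ¬w): b holds.
  (q ∨ u ∨ w): u holds.
  (¬b ∨ ¬w): ¬w holds.
  (b ∨ q ∨ w): b holds.
  (¬b ∨ q ∨ u ∨ ¬w): u holds.
All clauses satisfied.

w = False; u = True; q = False; b = True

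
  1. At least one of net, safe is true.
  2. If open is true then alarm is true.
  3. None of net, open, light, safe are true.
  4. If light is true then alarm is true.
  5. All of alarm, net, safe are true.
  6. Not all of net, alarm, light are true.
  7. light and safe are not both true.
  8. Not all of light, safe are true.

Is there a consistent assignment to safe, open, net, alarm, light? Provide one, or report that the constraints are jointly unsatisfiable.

Case safe = True:
  Constraint (3) is violated (safe=T) — contradiction.
Case safe = False:
  Constraint (5) is violated (safe=F) — contradiction.
Both cases fail — unsatisfiable.

Unsatisfiable — no assignment works.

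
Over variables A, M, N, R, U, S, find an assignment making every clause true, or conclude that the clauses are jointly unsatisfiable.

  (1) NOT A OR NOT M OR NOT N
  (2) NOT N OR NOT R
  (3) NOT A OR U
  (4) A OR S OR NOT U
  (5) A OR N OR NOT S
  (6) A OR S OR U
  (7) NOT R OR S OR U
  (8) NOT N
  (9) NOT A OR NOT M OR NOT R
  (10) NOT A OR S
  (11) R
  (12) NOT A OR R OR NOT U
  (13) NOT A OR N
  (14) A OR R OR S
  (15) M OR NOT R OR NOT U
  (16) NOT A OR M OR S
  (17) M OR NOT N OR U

Case N = True:
  Clause (NOT N) is falsified — contradiction.
Case N = False:
  (R) forces R = True.
  (NOT A OR N) forces A = False.
  (A OR N OR NOT S) forces S = False.
  (A OR S OR NOT U) forces U = False.
  Clause (A OR S OR U) is falsified — contradiction.
Both cases fail, so the formula is unsatisfiable.

Unsatisfiable — no assignment works.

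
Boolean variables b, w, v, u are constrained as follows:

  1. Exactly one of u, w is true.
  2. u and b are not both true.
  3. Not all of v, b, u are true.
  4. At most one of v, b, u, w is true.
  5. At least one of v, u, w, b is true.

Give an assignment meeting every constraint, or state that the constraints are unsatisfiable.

b = False; w = True; v = False; u = False

  (1) {u, w}: 1 true — exactly one ✓
  (2) u=F, b=F — not both ✓
  (3) {v, b, u}: 0/3 true — not all ✓
  (4) {v, b, u, w}: 1 true — at most one ✓
  (5) {v, u, w, b}: 1 true — at least one ✓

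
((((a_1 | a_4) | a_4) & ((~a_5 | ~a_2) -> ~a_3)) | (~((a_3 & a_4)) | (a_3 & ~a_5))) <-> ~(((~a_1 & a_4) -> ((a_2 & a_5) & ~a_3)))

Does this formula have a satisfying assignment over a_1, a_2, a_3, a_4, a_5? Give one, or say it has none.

a_1=T, a_2=F, a_3=T, a_4=T, a_5=T

  ((((a_1 | a_4) | a_4) & ((~a_5 | ~a_2) -> ~a_3)) | (~((a_3 & a_4)) | (a_3 & ~a_5))) <-> ~(((~a_1 & a_4) -> ((a_2 & a_5) & ~a_3))) = True
    (((a_1 | a_4) | a_4) & ((~a_5 | ~a_2) -> ~a_3)) | (~((a_3 & a_4)) | (a_3 & ~a_5)) = False
      ((a_1 | a_4) | a_4) & ((~a_5 | ~a_2) -> ~a_3) = False
        (a_1 | a_4) | a_4 = True
          a_1 | a_4 = True
        (~a_5 | ~a_2) -> ~a_3 = False
          ~a_5 | ~a_2 = True
            ~a_5 = False
            ~a_2 = True
          ~a_3 = False
      ~((a_3 & a_4)) | (a_3 & ~a_5) = False
        ~((a_3 & a_4)) = False
          a_3 & a_4 = True
        a_3 & ~a_5 = False
          ~a_5 = False
    ~(((~a_1 & a_4) -> ((a_2 & a_5) & ~a_3))) = False
      (~a_1 & a_4) -> ((a_2 & a_5) & ~a_3) = True
        ~a_1 & a_4 = False
          ~a_1 = False
        (a_2 & a_5) & ~a_3 = False
          a_2 & a_5 = False
          ~a_3 = False
The formula evaluates to True.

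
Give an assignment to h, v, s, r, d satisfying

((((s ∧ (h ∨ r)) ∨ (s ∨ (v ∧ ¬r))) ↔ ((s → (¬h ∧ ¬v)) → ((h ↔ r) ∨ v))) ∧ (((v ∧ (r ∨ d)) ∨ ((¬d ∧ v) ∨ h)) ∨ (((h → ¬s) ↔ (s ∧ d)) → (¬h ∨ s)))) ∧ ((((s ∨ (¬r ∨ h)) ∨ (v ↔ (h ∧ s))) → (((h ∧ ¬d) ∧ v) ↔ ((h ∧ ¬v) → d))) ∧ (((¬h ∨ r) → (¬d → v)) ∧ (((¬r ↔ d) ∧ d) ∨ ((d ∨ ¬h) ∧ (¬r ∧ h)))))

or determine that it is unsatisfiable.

UNSATISFIABLE

Case h = True: the formula simplifies to ((s ∨ (s ∨ (v ∧ ¬r))) ↔ (¬s → (r ∨ v))) ∧ (((¬d ∧ v) ↔ (¬v → d)) ∧ ((r → (¬d → v)) ∧ (((¬r ↔ d) ∧ d) ∨ (d ∧ ¬r)))).
  d = True: the conjunct (¬d ∧ v) ↔ (¬v → d) becomes (False ∧ v) ↔ (¬v → True) = False.
  d = False: the conjunct ((¬r ↔ d) ∧ d) ∨ (d ∧ ¬r) becomes (r ∧ False) ∨ (False ∧ ¬r) = False.
Case h = False: the formula simplifies to (((s ∧ r) ∨ (s ∨ (v ∧ ¬r))) ↔ ((s → ¬v) → (¬r ∨ v))) ∧ (¬(((s ∨ ¬r) ∨ ¬v)) ∧ ((¬d → v) ∧ ((¬r ↔ d) ∧ d))).
  v = True: simplifies to ((s ∧ r) ∨ (s ∨ ¬r)) ∧ (¬((s ∨ ¬r)) ∧ ((¬r ↔ d) ∧ d)).
    r = True: simplifies to (s ∨ s) ∧ (¬s ∧ (¬d ∧ d)).
      s = True: the conjunct ¬s is False.
      s = False: the conjunct s ∨ s becomes False ∨ False = False.
    r = False: the conjunct ¬((s ∨ ¬r)) becomes ¬((s ∨ True)) = False.
  v = False: the conjunct ¬(((s ∨ ¬r) ∨ ¬v)) becomes ¬(((s ∨ ¬r) ∨ True)) = False.
Both cases fail — unsatisfiable.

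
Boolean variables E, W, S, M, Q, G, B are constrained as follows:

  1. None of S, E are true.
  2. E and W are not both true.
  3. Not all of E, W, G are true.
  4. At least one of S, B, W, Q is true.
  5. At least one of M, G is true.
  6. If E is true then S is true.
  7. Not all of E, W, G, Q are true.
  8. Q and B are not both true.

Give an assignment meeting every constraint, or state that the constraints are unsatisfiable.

E: False, W: True, S: False, M: True, Q: False, G: False, B: True

  (1) {S, E}: 0 true — none ✓
  (2) E=F, W=T — not both ✓
  (3) {E, W, G}: 1/3 true — not all ✓
  (4) {S, B, W, Q}: 2 true — at least one ✓
  (5) {M, G}: 1 true — at least one ✓
  (6) E=F ⇒ S: vacuous ✓
  (7) {E, W, G, Q}: 1/4 true — not all ✓
  (8) Q=F, B=T — not both ✓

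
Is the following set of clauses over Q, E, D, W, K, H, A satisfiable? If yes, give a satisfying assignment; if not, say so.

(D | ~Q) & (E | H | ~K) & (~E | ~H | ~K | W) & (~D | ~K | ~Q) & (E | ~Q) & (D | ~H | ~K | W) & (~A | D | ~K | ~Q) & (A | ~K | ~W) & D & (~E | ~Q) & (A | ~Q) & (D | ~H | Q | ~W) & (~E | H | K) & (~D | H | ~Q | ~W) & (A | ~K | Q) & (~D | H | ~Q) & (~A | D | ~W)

Unit clause (D) forces D = True.
Try Q = True:
  (~D | ~K | ~Q) forces K = False.
  (E | ~Q) forces E = True.
  clause (~E | ~Q) is falsified — backtrack.
So Q = False.
Set E = False.
Set W = True.
Set K = False.
Set H = False.
Set A = False.
All clauses satisfied.

Q = False; E = False; D = True; W = True; K = False; H = False; A = False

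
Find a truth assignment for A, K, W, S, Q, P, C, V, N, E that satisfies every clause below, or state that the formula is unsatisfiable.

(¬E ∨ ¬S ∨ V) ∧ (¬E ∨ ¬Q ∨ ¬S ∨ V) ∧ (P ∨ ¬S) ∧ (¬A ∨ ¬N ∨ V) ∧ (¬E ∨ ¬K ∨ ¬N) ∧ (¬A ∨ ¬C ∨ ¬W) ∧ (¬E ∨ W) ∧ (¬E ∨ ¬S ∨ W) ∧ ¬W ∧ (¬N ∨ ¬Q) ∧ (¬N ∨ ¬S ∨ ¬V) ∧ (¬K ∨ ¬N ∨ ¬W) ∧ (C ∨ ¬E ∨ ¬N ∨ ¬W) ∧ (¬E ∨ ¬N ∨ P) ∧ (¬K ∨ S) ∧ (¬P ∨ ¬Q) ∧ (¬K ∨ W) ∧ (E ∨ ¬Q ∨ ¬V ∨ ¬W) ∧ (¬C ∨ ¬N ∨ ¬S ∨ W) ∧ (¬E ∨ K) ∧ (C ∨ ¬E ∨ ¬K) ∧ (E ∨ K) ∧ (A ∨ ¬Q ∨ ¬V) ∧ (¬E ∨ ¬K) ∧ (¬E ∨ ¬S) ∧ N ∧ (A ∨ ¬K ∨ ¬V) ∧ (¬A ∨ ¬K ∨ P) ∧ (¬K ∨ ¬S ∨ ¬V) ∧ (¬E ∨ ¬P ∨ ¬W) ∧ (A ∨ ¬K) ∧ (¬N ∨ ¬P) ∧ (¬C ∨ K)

UNSATISFIABLE

Case W = True:
  Clause (¬W) is falsified — contradiction.
Case W = False:
  (¬E ∨ W) forces E = False.
  (¬K ∨ W) forces K = False.
  Clause (E ∨ K) is falsified — contradiction.
Both cases fail, so the formula is unsatisfiable.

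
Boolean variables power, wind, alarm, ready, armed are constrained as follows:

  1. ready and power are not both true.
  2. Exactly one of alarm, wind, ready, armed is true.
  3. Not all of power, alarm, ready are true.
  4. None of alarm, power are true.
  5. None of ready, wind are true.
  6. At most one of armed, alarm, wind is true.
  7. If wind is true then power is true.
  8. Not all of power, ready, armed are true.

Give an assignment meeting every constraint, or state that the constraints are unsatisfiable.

power = False, wind = False, alarm = False, ready = False, armed = True

  (1) ready=F, power=F — not both ✓
  (2) {alarm, wind, ready, armed}: 1 true — exactly one ✓
  (3) {power, alarm, ready}: 0/3 true — not all ✓
  (4) {alarm, power}: 0 true — none ✓
  (5) {ready, wind}: 0 true — none ✓
  (6) {armed, alarm, wind}: 1 true — at most one ✓
  (7) wind=F ⇒ power: vacuous ✓
  (8) {power, ready, armed}: 1/3 true — not all ✓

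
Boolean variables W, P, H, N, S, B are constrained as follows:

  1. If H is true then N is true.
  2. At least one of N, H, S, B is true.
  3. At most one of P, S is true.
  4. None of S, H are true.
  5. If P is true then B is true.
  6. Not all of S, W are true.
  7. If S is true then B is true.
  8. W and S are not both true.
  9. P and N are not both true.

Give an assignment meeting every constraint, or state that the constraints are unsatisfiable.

W = True; P = False; H = False; N = True; S = False; B = False

  (1) H=F ⇒ N: vacuous ✓
  (2) {N, H, S, B}: 1 true — at least one ✓
  (3) {P, S}: 0 true — at most one ✓
  (4) {S, H}: 0 true — none ✓
  (5) P=F ⇒ B: vacuous ✓
  (6) {S, W}: 1/2 true — not all ✓
  (7) S=F ⇒ B: vacuous ✓
  (8) W=T, S=F — not both ✓
  (9) P=F, N=T — not both ✓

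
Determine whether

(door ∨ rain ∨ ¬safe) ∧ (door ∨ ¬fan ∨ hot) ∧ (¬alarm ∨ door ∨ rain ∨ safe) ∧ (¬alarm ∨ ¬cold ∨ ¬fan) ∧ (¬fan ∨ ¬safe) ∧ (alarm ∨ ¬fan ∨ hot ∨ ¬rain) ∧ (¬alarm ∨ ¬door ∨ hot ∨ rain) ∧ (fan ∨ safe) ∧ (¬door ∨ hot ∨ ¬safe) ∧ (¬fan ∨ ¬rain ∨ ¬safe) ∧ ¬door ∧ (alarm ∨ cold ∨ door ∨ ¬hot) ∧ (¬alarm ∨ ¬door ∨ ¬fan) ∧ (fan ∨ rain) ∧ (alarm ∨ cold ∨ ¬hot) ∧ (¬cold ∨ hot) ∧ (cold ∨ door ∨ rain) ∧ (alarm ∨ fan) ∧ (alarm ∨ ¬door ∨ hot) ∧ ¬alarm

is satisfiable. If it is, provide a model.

Unit clause (¬door) forces door = False.
Unit clause (¬alarm) forces alarm = False.
In (alarm ∨ fan) only fan is left, so fan = True.
In (door ∨ ¬fan ∨ hot) only hot is left, so hot = True.
In (¬fan ∨ ¬safe) only ¬safe is left, so safe = False.
In (alarm ∨ cold ∨ door ∨ ¬hot) only cold is left, so cold = True.
Set rain = False.
All clauses satisfied.

hot = True, rain = False, door = False, safe = False, fan = True, alarm = False, cold = True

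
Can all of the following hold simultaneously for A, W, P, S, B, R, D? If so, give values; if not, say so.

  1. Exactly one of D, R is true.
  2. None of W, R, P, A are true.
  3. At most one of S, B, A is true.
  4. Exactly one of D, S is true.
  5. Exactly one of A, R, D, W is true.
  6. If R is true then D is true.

A: False; W: False; P: False; S: False; B: True; R: False; D: True

  (1) {D, R}: 1 true — exactly one ✓
  (2) {W, R, P, A}: 0 true — none ✓
  (3) {S, B, A}: 1 true — at most one ✓
  (4) {D, S}: 1 true — exactly one ✓
  (5) {A, R, D, W}: 1 true — exactly one ✓
  (6) R=F ⇒ D: vacuous ✓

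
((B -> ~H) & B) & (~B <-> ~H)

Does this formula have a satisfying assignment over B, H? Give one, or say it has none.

No satisfying assignment exists.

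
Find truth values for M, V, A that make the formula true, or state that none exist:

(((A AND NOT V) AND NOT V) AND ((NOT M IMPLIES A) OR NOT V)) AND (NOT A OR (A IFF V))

UNSATISFIABLE

Case V = True: the conjunct NOT V is False.
Case V = False: the formula simplifies to A AND (NOT A OR NOT A).
  A = True: the conjunct NOT A OR NOT A becomes NOT True OR NOT True = False.
  A = False: the conjunct A is False.
Both cases fail — unsatisfiable.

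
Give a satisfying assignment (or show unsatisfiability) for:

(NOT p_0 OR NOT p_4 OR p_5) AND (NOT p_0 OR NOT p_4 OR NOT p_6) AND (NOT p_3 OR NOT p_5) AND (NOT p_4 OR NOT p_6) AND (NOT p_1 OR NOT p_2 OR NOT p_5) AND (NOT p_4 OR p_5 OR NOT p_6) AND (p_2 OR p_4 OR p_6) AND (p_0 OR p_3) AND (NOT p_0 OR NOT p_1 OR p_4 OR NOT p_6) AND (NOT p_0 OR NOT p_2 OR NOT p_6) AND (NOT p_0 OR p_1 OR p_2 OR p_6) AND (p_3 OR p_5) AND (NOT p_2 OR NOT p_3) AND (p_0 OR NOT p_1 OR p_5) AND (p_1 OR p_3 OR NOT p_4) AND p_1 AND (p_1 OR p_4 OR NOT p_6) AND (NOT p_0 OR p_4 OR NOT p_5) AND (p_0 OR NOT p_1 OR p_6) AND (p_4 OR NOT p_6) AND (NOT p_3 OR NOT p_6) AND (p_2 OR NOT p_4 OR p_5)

Unit clause (p_1) forces p_1 = True.
Try p_0 = False:
  (p_0 OR p_3) forces p_3 = True.
  (NOT p_3 OR NOT p_5) forces p_5 = False.
  clause (p_0 OR NOT p_1 OR p_5) is falsified — backtrack.
So p_0 = True.
Set p_2 = False.
Try p_3 = True:
  (NOT p_3 OR NOT p_5) forces p_5 = False.
  (NOT p_0 OR NOT p_4 OR p_5) forces p_4 = False.
  (p_2 OR p_4 OR p_6) forces p_6 = True.
  clause (NOT p_0 OR NOT p_1 OR p_4 OR NOT p_6) is falsified — backtrack.
So p_3 = False.
  then (p_3 OR p_5) forces p_5 = True.
  then (NOT p_0 OR p_4 OR NOT p_5) forces p_4 = True.
  then (NOT p_0 OR NOT p_4 OR NOT p_6) forces p_6 = False.
All clauses satisfied.

p_0: True, p_1: True, p_2: False, p_3: False, p_4: True, p_5: True, p_6: False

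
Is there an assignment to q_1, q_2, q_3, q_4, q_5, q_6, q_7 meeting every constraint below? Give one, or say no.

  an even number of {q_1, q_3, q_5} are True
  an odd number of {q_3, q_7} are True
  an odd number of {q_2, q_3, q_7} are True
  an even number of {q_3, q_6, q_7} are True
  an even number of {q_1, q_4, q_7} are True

q_1: True, q_2: False, q_3: True, q_4: True, q_5: False, q_6: True, q_7: False

{q_1, q_3, q_5}: 2 true → even ✓
{q_3, q_7}: 1 true → odd ✓
{q_2, q_3, q_7}: 1 true → odd ✓
{q_3, q_6, q_7}: 2 true → even ✓
{q_1, q_4, q_7}: 2 true → even ✓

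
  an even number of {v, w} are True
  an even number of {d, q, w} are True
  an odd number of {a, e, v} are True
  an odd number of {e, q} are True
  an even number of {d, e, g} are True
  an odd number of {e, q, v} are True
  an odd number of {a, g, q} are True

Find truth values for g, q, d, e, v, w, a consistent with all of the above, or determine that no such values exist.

g=T, q=T, d=T, e=F, v=F, w=F, a=T

{v, w}: 0 true → even ✓
{d, q, w}: 2 true → even ✓
{a, e, v}: 1 true → odd ✓
{e, q}: 1 true → odd ✓
{d, e, g}: 2 true → even ✓
{e, q, v}: 1 true → odd ✓
{a, g, q}: 3 true → odd ✓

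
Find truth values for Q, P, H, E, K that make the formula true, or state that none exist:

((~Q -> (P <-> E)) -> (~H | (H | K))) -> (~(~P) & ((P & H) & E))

Q: True, P: True, H: True, E: True, K: False

  ((~Q -> (P <-> E)) -> (~H | (H | K))) -> (~(~P) & ((P & H) & E)) = True
    (~Q -> (P <-> E)) -> (~H | (H | K)) = True
      ~Q -> (P <-> E) = True
        ~Q = False
        P <-> E = True
      ~H | (H | K) = True
        ~H = False
        H | K = True
    ~(~P) & ((P & H) & E) = True
      ~(~P) = True
        ~P = False
      (P & H) & E = True
        P & H = True
The formula evaluates to True.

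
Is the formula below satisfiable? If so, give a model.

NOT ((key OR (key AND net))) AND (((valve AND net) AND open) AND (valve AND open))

key = False, valve = True, net = True, open = True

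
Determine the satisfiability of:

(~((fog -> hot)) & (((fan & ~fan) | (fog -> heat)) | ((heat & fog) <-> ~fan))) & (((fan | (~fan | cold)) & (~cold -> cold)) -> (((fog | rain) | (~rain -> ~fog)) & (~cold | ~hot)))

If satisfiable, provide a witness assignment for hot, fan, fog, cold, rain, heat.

hot = False; fan = False; fog = True; cold = True; rain = False; heat = True

  ~((fog -> hot)) & (((fan & ~fan) | (fog -> heat)) | ((heat & fog) <-> ~fan)) = True
    ~((fog -> hot)) = True
      fog -> hot = False
    ((fan & ~fan) | (fog -> heat)) | ((heat & fog) <-> ~fan) = True
      (fan & ~fan) | (fog -> heat) = True
        fan & ~fan = False
          ~fan = True
        fog -> heat = True
      (heat & fog) <-> ~fan = True
        heat & fog = True
        ~fan = True
  ((fan | (~fan | cold)) & (~cold -> cold)) -> (((fog | rain) | (~rain -> ~fog)) & (~cold | ~hot)) = True
    (fan | (~fan | cold)) & (~cold -> cold) = True
      fan | (~fan | cold) = True
        ~fan | cold = True
          ~fan = True
      ~cold -> cold = True
        ~cold = False
    ((fog | rain) | (~rain -> ~fog)) & (~cold | ~hot) = True
      (fog | rain) | (~rain -> ~fog) = True
        fog | rain = True
        ~rain -> ~fog = False
          ~rain = True
          ~fog = False
      ~cold | ~hot = True
        ~cold = False
        ~hot = True
Both conjuncts True, so the formula holds.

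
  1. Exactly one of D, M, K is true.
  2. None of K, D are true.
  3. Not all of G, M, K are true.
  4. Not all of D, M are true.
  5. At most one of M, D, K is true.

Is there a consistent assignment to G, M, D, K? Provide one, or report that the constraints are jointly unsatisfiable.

G=T, M=T, D=F, K=F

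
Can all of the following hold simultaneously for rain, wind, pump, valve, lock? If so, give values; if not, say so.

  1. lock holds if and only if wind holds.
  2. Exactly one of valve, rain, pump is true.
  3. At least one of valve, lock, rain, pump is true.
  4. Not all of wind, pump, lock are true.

rain=F, wind=F, pump=F, valve=T, lock=F

  (1) lock=F, wind=F — same ✓
  (2) {valve, rain, pump}: 1 true — exactly one ✓
  (3) {valve, lock, rain, pump}: 1 true — at least one ✓
  (4) {wind, pump, lock}: 0/3 true — not all ✓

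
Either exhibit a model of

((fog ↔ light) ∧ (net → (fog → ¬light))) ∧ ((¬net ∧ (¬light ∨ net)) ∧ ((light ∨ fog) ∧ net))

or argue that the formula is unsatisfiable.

Case net = True: the conjunct ¬net is False.
Case net = False: the conjunct net is False.
Both cases fail — unsatisfiable.

Unsatisfiable — no assignment works.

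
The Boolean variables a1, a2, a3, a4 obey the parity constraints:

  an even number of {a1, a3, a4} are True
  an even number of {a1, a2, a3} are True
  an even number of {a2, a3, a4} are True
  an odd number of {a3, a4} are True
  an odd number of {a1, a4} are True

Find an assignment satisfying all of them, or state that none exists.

The formula is unsatisfiable.

Adding constraints 2, 3, 5 mod 2: every variable appears an even number of times on the left, so the left side is 0.
But the right sides sum to 1 (mod 2). 0 ≠ 1 — the system is inconsistent.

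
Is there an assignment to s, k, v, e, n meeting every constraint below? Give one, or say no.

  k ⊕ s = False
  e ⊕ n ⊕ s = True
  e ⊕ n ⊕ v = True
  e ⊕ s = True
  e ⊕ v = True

s: False, k: False, v: False, e: True, n: False

k ⊕ s = F ⊕ F = False ✓
e ⊕ n ⊕ s = T ⊕ F ⊕ F = True ✓
e ⊕ n ⊕ v = T ⊕ F ⊕ F = True ✓
e ⊕ s = T ⊕ F = True ✓
e ⊕ v = T ⊕ F = True ✓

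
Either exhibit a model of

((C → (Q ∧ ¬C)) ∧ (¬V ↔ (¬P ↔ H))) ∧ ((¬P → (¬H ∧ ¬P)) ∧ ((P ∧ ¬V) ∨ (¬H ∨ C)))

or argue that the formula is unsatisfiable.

Q = False; C = False; H = False; V = True; P = False

  (C → (Q ∧ ¬C)) ∧ (¬V ↔ (¬P ↔ H)) = True
    C → (Q ∧ ¬C) = True
      Q ∧ ¬C = False
        ¬C = True
    ¬V ↔ (¬P ↔ H) = True
      ¬V = False
      ¬P ↔ H = False
        ¬P = True
  (¬P → (¬H ∧ ¬P)) ∧ ((P ∧ ¬V) ∨ (¬H ∨ C)) = True
    ¬P → (¬H ∧ ¬P) = True
      ¬P = True
      ¬H ∧ ¬P = True
        ¬H = True
        ¬P = True
    (P ∧ ¬V) ∨ (¬H ∨ C) = True
      P ∧ ¬V = False
        ¬V = False
      ¬H ∨ C = True
        ¬H = True
Both conjuncts True, so the formula holds.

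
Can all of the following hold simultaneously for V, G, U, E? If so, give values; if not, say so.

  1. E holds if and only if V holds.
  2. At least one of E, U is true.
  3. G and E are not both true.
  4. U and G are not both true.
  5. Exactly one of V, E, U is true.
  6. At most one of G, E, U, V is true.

V = False, G = False, U = True, E = False

  (1) E=F, V=F — same ✓
  (2) {E, U}: 1 true — at least one ✓
  (3) G=F, E=F — not both ✓
  (4) U=T, G=F — not both ✓
  (5) {V, E, U}: 1 true — exactly one ✓
  (6) {G, E, U, V}: 1 true — at most one ✓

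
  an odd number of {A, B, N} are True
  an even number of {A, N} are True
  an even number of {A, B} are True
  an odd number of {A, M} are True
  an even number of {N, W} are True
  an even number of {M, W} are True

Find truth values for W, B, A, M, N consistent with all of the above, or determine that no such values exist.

Unsatisfiable

Adding constraints 2, 4, 5, 6 mod 2: every variable appears an even number of times on the left, so the left side is 0.
But the right sides sum to 1 (mod 2). 0 ≠ 1 — the system is inconsistent.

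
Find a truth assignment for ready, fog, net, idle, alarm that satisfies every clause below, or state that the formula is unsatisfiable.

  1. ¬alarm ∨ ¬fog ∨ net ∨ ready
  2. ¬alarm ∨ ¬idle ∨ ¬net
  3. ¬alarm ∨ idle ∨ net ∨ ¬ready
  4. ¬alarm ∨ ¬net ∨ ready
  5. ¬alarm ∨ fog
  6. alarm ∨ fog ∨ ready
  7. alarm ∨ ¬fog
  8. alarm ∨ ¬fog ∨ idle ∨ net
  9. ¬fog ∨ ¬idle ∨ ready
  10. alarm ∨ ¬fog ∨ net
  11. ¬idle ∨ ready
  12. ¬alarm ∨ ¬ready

ready=T, fog=F, net=F, idle=T, alarm=F

Set ready = True.
  then (¬alarm ∨ ¬ready) forces alarm = False.
  then (alarm ∨ ¬fog) forces fog = False.
Set net = False.
Set idle = True.
All clauses satisfied.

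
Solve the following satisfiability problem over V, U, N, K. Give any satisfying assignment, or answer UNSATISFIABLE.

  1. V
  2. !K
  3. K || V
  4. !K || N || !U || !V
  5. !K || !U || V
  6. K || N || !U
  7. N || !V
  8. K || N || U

V: True, U: True, N: True, K: False

Unit clause (V) forces V = True.
Unit clause (!K) forces K = False.
In (N || !V) only N is left, so N = True.
Set U = True.
Check each clause:
  (V): V holds.
  (!K): !K holds.
  (K || V): V holds.
  (!K || N || !U || !V): !K holds.
  (!K || !U || V): !K holds.
  (K || N || !U): N holds.
  (N || !V): N holds.
  (K || N || U): N holds.
All clauses satisfied.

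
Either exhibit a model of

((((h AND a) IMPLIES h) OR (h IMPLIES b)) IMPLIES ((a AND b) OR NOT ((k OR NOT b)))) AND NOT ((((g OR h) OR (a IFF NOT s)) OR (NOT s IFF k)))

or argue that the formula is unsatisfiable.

b: True; h: False; s: False; g: False; a: False; k: False

  (((h AND a) IMPLIES h) OR (h IMPLIES b)) IMPLIES ((a AND b) OR NOT ((k OR NOT b))) = True
    ((h AND a) IMPLIES h) OR (h IMPLIES b) = True
      (h AND a) IMPLIES h = True
        h AND a = False
      h IMPLIES b = True
    (a AND b) OR NOT ((k OR NOT b)) = True
      a AND b = False
      NOT ((k OR NOT b)) = True
        k OR NOT b = False
          NOT b = False
  NOT ((((g OR h) OR (a IFF NOT s)) OR (NOT s IFF k))) = True
    ((g OR h) OR (a IFF NOT s)) OR (NOT s IFF k) = False
      (g OR h) OR (a IFF NOT s) = False
        g OR h = False
        a IFF NOT s = False
          NOT s = True
      NOT s IFF k = False
        NOT s = True
Both conjuncts True, so the formula holds.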